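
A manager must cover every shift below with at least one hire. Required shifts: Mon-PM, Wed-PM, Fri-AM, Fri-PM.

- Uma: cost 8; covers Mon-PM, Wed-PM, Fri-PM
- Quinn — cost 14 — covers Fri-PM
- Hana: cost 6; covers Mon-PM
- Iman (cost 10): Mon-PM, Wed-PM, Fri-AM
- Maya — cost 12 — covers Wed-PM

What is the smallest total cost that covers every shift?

Choose Uma and Iman: together they cover Mon-PM, Wed-PM, Fri-AM, Fri-PM — every shift.
Total cost: 8 + 10 = 18.

18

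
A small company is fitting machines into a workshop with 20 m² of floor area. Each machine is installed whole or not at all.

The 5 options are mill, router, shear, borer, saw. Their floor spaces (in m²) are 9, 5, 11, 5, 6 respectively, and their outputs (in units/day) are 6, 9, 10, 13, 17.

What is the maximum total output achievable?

Allowing fractional choices, the relaxed optimum would be about 42.6, but machines are indivisible.
router + borer + saw: floor space 5 + 5 + 6 = 16 ≤ 20, output 9 + 13 + 17 = 39.
mill + borer + saw: floor space 9 + 5 + 6 = 20 ≤ 20, output 6 + 13 + 17 = 36.
Best is router, borer, and saw with total output 39.

39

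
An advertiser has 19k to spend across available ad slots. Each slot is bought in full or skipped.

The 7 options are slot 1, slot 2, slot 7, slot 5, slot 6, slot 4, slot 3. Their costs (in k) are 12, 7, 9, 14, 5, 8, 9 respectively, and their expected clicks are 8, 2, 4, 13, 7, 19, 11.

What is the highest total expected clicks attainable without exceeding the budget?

30

Take slot 4 and slot 3: cost 8 + 9 = 17 ≤ 19, expected clicks 19 + 11 = 30.
No other feasible combination does better.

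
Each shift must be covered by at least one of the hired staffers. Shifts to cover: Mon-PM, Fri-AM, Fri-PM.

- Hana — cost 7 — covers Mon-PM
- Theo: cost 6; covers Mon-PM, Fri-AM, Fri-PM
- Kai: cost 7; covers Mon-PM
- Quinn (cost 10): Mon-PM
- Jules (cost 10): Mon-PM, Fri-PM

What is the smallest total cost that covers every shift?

This is a weighted set-cover instance.
Theo alone covers Mon-PM, Fri-AM, Fri-PM — every shift.
Total cost: 6.
No cover costs less than 6.

6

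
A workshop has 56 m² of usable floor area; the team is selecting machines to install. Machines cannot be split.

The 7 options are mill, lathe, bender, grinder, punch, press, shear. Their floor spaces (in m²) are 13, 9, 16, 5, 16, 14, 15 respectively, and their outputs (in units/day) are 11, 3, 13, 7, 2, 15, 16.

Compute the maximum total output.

52

This is a 0-1 knapsack instance.
Allowing fractional choices, the relaxed optimum would be about 56.3, but machines are indivisible.
mill + lathe + grinder + press + shear: floor space 13 + 9 + 5 + 14 + 15 = 56 ≤ 56, output 11 + 3 + 7 + 15 + 16 = 52.
bender + grinder + press + shear: floor space 16 + 5 + 14 + 15 = 50 ≤ 56, output 13 + 7 + 15 + 16 = 51.
Best is mill, lathe, grinder, press, and shear with total output 52.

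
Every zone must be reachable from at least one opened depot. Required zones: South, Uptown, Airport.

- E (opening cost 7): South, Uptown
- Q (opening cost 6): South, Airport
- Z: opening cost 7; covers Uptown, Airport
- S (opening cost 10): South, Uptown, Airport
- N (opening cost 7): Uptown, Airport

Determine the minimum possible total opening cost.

10

The greedy cost-per-new-zone heuristic would pick Q and E for 13, but a cheaper cover exists.
S alone covers South, Uptown, Airport — every zone.
Total opening cost: 10.
No cover costs less than 10.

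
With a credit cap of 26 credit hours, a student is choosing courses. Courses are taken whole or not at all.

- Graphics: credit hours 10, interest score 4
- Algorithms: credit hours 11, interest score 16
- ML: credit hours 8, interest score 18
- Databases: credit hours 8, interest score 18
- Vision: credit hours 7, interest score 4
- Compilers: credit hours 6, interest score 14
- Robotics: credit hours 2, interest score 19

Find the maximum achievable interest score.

This is an integer program with binary decision variables.
Allowing fractional choices, the relaxed optimum would be about 71.9, but courses are indivisible.
ML + Databases + Vision + Robotics: credit hours 8 + 8 + 7 + 2 = 25 ≤ 26, interest score 18 + 18 + 4 + 19 = 59.
ML + Databases + Compilers + Robotics: credit hours 8 + 8 + 6 + 2 = 24 ≤ 26, interest score 18 + 18 + 14 + 19 = 69.
Best is ML, Databases, Compilers, and Robotics with total interest score 69.

69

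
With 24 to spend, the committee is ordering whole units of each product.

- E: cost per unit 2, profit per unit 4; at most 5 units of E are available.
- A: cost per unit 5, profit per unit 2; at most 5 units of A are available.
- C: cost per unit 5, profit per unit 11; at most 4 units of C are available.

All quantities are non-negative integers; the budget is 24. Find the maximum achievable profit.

C has the best ratio (11/5); taking only C gives at most 4×11 = 44 (stopped by the cost limit).
Mixing does better — 2×E and 4×C: cost 24 ≤ 24, profit 2·4 + 4·11 = 52.

52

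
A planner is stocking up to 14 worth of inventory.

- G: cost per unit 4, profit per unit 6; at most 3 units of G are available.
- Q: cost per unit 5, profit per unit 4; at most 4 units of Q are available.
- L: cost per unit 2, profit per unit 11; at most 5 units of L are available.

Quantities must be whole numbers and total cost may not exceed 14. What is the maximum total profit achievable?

Take 1×G and 5×L: cost 14 ≤ 14, profit 1·6 + 5·11 = 61.
L has the best ratio (11/2) and is taken to its limit of 5; remaining capacity is filled optimally with the others.

61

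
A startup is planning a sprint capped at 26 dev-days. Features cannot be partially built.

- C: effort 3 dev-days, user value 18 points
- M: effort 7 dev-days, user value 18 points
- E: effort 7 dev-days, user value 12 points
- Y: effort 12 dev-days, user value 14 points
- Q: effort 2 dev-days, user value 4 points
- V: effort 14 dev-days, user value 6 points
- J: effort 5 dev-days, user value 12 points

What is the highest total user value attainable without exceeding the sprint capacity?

64

Take C, M, E, Q, and J: effort 3 + 7 + 7 + 2 + 5 = 24 ≤ 26, user value 18 + 18 + 12 + 4 + 12 = 64.
No other feasible combination does better.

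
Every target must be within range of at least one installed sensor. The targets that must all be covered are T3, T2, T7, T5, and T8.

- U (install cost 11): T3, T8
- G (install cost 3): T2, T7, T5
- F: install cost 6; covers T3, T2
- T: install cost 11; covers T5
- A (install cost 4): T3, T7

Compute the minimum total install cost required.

Choose U and G: together they cover T3, T2, T7, T5, T8 — every target.
Total install cost: 11 + 3 = 14.

14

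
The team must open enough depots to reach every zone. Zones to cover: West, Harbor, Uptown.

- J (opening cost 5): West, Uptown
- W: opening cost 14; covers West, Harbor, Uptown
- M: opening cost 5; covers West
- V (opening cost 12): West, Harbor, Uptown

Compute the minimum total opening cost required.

This is an integer covering problem.
The greedy cost-per-new-zone heuristic would pick J and V for 17, but a cheaper cover exists.
V alone covers West, Harbor, Uptown — every zone.
Total opening cost: 12.
No cover costs less than 12.

12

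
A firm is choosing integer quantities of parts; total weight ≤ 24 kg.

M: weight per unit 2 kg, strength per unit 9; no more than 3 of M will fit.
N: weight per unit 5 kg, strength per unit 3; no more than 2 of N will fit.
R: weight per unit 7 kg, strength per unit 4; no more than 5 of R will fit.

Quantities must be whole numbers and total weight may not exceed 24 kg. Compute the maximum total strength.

37

3×M and 2×R: weight 20 ≤ 24, strength 3·9 + 2·4 = 35.
3×M, 2×N, and 1×R: weight 23 ≤ 24, strength 3·9 + 2·3 + 1·4 = 37.
Best is 37.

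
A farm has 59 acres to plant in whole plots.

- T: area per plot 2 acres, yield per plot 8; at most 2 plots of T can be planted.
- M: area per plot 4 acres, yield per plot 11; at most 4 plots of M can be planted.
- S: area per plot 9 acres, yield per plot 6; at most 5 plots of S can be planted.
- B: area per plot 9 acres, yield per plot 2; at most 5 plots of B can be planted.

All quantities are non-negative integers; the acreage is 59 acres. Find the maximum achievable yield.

84

This is a bounded integer knapsack.
T has the best ratio (8/2); taking only T gives at most 2×8 = 16 (stopped by the supply cap of 2).
Mixing does better — 2×T, 4×M, and 4×S: area 56 ≤ 59, yield 2·8 + 4·11 + 4·6 = 84.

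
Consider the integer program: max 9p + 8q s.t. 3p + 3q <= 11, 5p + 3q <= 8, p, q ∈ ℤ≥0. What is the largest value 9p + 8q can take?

17

Relaxing integrality, the LP optimum is 21.33 at (p,q) = (0, 2.67), which is not an integer point.
(p,q)=(1,1): 3·1+3·1=6≤11, 5·1+3·1=8≤8, objective 17.
(p,q)=(0,2): 3·0+3·2=6≤11, 5·0+3·2=6≤8, objective 16.
(p,q)=(1,0): 3·1+3·0=3≤11, 5·1+3·0=5≤8, objective 9.
(p,q)=(0,1): 3·0+3·1=3≤11, 5·0+3·1=3≤8, objective 8.
The best lattice point is (1,1), giving 17.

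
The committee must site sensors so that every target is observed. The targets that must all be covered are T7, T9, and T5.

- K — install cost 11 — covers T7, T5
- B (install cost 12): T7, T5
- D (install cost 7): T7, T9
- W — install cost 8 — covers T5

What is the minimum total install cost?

15

This is an integer covering problem.
Choose D and W: together they cover T7, T9, T5 — every target.
Total install cost: 7 + 8 = 15.
No cover costs less than 15.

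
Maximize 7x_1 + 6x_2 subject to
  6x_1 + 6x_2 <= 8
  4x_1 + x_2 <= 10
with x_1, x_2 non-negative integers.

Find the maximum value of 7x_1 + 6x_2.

7

Relaxing integrality, the LP optimum is 9.33 at (x_1,x_2) = (1.33, 0), which is not an integer point.
(x_1,x_2)=(1,0): 6·1+6·0=6≤8, 4·1+1·0=4≤10, objective 7.
(x_1,x_2)=(0,1): 6·0+6·1=6≤8, 4·0+1·1=1≤10, objective 6.
(x_1,x_2)=(0,0): 6·0+6·0=0≤8, 4·0+1·0=0≤10, objective 0.
Maximum is 7 at (x_1,x_2)=(1,0).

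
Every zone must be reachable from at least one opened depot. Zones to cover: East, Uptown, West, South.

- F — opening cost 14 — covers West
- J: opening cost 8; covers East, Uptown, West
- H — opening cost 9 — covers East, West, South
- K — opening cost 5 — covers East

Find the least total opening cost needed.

17

This is a weighted set-cover instance.
Choose J and H: together they cover East, Uptown, West, South — every zone.
Total opening cost: 8 + 9 = 17.
No cover costs less than 17.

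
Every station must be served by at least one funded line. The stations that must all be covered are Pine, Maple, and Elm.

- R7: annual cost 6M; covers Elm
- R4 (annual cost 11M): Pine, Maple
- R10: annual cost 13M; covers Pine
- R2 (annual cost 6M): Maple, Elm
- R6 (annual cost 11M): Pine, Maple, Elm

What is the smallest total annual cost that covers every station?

R6 alone covers Pine, Maple, Elm — every station.
Total annual cost: 11.

11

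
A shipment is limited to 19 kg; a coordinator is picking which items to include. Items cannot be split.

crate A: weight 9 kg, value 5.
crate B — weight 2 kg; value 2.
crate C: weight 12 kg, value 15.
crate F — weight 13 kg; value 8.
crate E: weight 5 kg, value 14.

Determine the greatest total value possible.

31

Treat it as a binary knapsack problem.
crate F + crate E: weight 13 + 5 = 18 ≤ 19, value 8 + 14 = 22.
crate C + crate E: weight 12 + 5 = 17 ≤ 19, value 15 + 14 = 29.
crate B + crate C + crate E: weight 2 + 12 + 5 = 19 ≤ 19, value 2 + 15 + 14 = 31.
Best is crate B, crate C, and crate E with total value 31.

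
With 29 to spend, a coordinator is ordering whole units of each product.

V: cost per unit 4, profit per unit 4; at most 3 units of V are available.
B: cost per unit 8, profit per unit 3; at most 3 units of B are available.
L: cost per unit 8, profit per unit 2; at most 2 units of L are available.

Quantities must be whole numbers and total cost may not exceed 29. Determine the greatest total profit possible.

18

Take 3×V and 2×B: cost 28 ≤ 29, profit 3·4 + 2·3 = 18.
V has the best ratio (4/4) and is taken to its limit of 3; remaining capacity is filled optimally with the others.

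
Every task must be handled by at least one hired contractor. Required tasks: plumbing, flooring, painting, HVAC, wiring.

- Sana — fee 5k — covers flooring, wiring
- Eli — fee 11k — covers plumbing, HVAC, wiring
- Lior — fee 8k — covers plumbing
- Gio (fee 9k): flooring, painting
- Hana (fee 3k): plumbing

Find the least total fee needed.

This is a weighted set-cover instance.
The greedy cost-per-new-task heuristic would pick Sana, Hana, Gio, and Eli for 28, but a cheaper cover exists.
Choose Eli and Gio: together they cover plumbing, flooring, painting, HVAC, wiring — every task.
Total fee: 11 + 9 = 20.
No cover costs less than 20.

20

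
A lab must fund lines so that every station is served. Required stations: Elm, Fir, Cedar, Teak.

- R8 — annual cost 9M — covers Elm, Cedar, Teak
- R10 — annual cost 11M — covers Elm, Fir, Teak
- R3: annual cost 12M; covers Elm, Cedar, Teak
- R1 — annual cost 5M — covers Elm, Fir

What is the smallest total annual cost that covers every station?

Choose R8 and R1: together they cover Elm, Fir, Cedar, Teak — every station.
Total annual cost: 9 + 5 = 14.
No cover costs less than 14.

14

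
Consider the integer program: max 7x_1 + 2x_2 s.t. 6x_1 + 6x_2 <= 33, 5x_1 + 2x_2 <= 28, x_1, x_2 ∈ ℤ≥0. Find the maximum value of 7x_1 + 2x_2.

Relaxing integrality, the LP optimum is 38.50 at (x_1,x_2) = (5.5, 0), which is not an integer point.
(x_1,x_2)=(5,0) is feasible, giving 35.
(x_1,x_2)=(4,1) is feasible, giving 30.
(x_1,x_2)=(4,0) is feasible, giving 28.
Maximum is 35 at (x_1,x_2)=(5,0).

35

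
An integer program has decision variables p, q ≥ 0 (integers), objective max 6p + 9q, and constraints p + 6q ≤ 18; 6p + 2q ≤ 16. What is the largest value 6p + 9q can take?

30

(p,q)=(2,2) is feasible, giving 30.
(p,q)=(0,3) is feasible, giving 27.
(p,q)=(1,2) is feasible, giving 24.
No feasible integer point exceeds 30.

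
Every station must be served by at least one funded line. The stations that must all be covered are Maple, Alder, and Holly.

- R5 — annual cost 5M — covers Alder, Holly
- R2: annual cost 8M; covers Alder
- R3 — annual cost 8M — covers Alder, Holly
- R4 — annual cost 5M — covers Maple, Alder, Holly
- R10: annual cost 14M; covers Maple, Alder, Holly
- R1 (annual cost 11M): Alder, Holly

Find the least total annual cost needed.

5

R4 alone covers Maple, Alder, Holly — every station.
Total annual cost: 5.
No cover costs less than 5.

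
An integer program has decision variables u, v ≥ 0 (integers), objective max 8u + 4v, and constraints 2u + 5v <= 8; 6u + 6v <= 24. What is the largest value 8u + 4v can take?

(u,v)=(4,0): 2·4+5·0=8≤8, 6·4+6·0=24≤24, objective 32.
(u,v)=(3,0): 2·3+5·0=6≤8, 6·3+6·0=18≤24, objective 24.
No feasible integer point exceeds 32.

32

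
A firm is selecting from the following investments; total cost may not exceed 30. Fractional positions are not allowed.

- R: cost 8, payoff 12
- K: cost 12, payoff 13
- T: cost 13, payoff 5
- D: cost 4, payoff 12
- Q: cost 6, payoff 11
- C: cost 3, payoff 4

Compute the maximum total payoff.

This is a 0-1 knapsack instance.
Allowing fractional choices, the relaxed optimum would be about 48.8, but investments are indivisible.
R + K + D + C: cost 8 + 12 + 4 + 3 = 27 ≤ 30, payoff 12 + 13 + 12 + 4 = 41.
R + K + D + Q: cost 8 + 12 + 4 + 6 = 30 ≤ 30, payoff 12 + 13 + 12 + 11 = 48.
Best is R, K, D, and Q with total payoff 48.

48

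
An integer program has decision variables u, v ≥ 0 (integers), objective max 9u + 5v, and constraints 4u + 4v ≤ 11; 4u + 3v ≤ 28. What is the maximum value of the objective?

Relaxing integrality, the LP optimum is 24.75 at (u,v) = (2.75, 0), which is not an integer point.
(u,v)=(2,0): 4·2+4·0=8≤11, 4·2+3·0=8≤28, objective 18.
(u,v)=(1,1): 4·1+4·1=8≤11, 4·1+3·1=7≤28, objective 14.
(u,v)=(1,0): 4·1+4·0=4≤11, 4·1+3·0=4≤28, objective 9.
No feasible integer point exceeds 18.

18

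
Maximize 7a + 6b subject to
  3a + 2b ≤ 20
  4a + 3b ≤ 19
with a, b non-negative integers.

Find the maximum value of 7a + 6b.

37

The continuous relaxation peaks at (0, 6.33) with value 38.00; rounding to a feasible lattice point costs some objective.
(a,b)=(1,5): 3·1+2·5=13≤20, 4·1+3·5=19≤19, objective 37.
(a,b)=(0,6): 3·0+2·6=12≤20, 4·0+3·6=18≤19, objective 36.
(a,b)=(1,4): 3·1+2·4=11≤20, 4·1+3·4=16≤19, objective 31.
No feasible integer point exceeds 37.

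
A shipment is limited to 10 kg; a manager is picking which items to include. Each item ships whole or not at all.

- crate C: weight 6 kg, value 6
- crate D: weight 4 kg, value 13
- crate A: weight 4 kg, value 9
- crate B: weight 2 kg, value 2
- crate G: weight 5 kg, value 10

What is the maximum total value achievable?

Allowing fractional choices, the relaxed optimum would be about 26.0, but items are indivisible.
crate D + crate A + crate B: weight 4 + 4 + 2 = 10 ≤ 10, value 13 + 9 + 2 = 24.
crate D + crate G: weight 4 + 5 = 9 ≤ 10, value 13 + 10 = 23.
Best is crate D, crate A, and crate B with total value 24.

24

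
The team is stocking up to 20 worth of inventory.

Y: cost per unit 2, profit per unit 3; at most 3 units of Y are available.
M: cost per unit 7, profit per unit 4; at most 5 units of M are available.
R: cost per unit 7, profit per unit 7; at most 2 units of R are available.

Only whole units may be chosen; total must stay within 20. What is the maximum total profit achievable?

23

Y has the best ratio (3/2); taking only Y gives at most 3×3 = 9 (stopped by the supply cap of 3).
Mixing does better — 3×Y and 2×R: cost 20 ≤ 20, profit 3·3 + 2·7 = 23.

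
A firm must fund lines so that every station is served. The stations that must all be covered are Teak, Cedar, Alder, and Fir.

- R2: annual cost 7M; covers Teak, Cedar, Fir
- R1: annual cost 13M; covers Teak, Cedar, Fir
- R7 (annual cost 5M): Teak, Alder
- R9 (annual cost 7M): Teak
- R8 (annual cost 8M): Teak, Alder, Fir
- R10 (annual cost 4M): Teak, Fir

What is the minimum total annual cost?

12

Choose R2 and R7: together they cover Teak, Cedar, Alder, Fir — every station.
Total annual cost: 7 + 5 = 12.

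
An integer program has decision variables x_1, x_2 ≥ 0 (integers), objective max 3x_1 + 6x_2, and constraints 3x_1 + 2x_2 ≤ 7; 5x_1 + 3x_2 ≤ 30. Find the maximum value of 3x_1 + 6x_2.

(x_1,x_2)=(0,3) is feasible, giving 18.
(x_1,x_2)=(1,2) is feasible, giving 15.
(x_1,x_2)=(0,2) is feasible, giving 12.
The best lattice point is (0,3), giving 18.

18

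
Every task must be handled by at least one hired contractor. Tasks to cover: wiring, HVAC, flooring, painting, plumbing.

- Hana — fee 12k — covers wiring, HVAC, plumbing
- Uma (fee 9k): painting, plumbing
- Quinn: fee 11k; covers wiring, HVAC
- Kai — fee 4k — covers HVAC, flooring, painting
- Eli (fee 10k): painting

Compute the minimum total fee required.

This is an integer covering problem.
Choose Hana and Kai: together they cover wiring, HVAC, flooring, painting, plumbing — every task.
Total fee: 12 + 4 = 16.
No cover costs less than 16.

16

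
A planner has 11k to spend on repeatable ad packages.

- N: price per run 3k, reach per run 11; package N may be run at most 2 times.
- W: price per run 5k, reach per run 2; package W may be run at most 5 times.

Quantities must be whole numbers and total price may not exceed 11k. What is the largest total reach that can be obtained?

2×N: price 6 ≤ 11, reach 2·11 = 22.
2×N and 1×W: price 11 ≤ 11, reach 2·11 + 1·2 = 24.
Best is 24.

24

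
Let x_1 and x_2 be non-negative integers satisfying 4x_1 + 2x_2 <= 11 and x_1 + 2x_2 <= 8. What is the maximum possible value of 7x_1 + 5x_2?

22

(x_1,x_2)=(1,3): 4·1+2·3=10≤11, 1·1+2·3=7≤8, objective 22.
(x_1,x_2)=(0,4): 4·0+2·4=8≤11, 1·0+2·4=8≤8, objective 20.
(x_1,x_2)=(1,2): 4·1+2·2=8≤11, 1·1+2·2=5≤8, objective 17.
The best lattice point is (1,3), giving 22.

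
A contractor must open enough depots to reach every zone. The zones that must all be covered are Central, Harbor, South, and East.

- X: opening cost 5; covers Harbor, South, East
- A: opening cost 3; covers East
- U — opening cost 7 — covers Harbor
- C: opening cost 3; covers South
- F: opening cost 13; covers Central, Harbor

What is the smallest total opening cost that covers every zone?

This is an integer covering problem.
Choose X and F: together they cover Central, Harbor, South, East — every zone.
Total opening cost: 5 + 13 = 18.
No cover costs less than 18.

18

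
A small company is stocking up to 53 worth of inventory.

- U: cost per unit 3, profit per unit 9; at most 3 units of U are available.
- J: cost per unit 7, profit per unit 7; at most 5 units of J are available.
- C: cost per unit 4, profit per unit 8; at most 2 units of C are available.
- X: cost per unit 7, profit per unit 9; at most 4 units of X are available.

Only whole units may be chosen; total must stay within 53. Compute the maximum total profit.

Take 3×U, 1×J, 2×C, and 4×X: cost 52 ≤ 53, profit 3·9 + 1·7 + 2·8 + 4·9 = 86.
U has the best ratio (9/3) and is taken to its limit of 3; remaining capacity is filled optimally with the others.

86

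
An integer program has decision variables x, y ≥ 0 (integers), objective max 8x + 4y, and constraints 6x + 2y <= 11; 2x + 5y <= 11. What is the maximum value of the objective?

(x,y)=(1,1): 6·1+2·1=8≤11, 2·1+5·1=7≤11, objective 12.
(x,y)=(0,2): 6·0+2·2=4≤11, 2·0+5·2=10≤11, objective 8.
The best lattice point is (1,1), giving 12.

12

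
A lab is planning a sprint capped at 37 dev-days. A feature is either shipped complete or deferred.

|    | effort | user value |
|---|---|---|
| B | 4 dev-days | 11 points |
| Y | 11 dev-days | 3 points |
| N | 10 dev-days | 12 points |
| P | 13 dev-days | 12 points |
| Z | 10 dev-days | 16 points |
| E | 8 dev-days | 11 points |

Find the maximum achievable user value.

51

Take B, N, P, and Z: effort 4 + 10 + 13 + 10 = 37 ≤ 37, user value 11 + 12 + 12 + 16 = 51.
No other feasible combination does better.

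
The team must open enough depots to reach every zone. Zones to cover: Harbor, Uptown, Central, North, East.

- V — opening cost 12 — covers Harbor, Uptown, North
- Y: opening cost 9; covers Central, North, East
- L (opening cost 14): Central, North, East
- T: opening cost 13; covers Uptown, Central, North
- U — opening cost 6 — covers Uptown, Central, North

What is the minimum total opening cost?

The greedy cost-per-new-zone heuristic would pick U, Y, and V for 27, but a cheaper cover exists.
Choose V and Y: together they cover Harbor, Uptown, Central, North, East — every zone.
Total opening cost: 12 + 9 = 21.
No cover costs less than 21.

21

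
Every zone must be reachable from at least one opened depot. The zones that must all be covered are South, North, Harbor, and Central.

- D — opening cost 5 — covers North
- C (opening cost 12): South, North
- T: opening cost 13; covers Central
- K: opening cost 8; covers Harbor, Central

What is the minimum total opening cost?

20

The greedy cost-per-new-zone heuristic would pick K, D, and C for 25, but a cheaper cover exists.
Choose C and K: together they cover South, North, Harbor, Central — every zone.
Total opening cost: 12 + 8 = 20.
No cover costs less than 20.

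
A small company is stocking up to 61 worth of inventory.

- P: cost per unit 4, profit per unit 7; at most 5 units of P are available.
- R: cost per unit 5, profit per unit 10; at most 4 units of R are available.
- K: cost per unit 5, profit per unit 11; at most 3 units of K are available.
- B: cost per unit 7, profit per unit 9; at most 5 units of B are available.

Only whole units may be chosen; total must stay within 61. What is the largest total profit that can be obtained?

This is a bounded integer knapsack.
K has the best ratio (11/5); taking only K gives at most 3×11 = 33 (stopped by the supply cap of 3).
Mixing does better — 3×P, 4×R, 3×K, and 2×B: cost 61 ≤ 61, profit 3·7 + 4·10 + 3·11 + 2·9 = 112.

112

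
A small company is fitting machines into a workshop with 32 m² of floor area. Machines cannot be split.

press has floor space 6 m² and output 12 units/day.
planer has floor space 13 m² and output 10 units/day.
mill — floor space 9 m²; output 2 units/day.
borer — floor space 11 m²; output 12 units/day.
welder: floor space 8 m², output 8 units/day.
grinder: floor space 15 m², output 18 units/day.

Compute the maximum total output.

press + welder + grinder: floor space 6 + 8 + 15 = 29 ≤ 32, output 12 + 8 + 18 = 38.
press + borer + grinder: floor space 6 + 11 + 15 = 32 ≤ 32, output 12 + 12 + 18 = 42.
Best is press, borer, and grinder with total output 42.

42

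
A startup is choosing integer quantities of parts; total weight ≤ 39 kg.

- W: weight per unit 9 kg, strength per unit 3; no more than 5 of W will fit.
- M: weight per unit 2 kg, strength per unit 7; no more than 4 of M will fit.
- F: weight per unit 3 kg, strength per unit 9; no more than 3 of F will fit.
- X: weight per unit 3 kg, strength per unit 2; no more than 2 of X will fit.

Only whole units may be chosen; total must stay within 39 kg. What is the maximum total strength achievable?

63

This is a bounded integer knapsack.
M has the best ratio (7/2); taking only M gives at most 4×7 = 28 (stopped by the supply cap of 4).
Mixing does better — 2×W, 4×M, 3×F, and 1×X: weight 38 ≤ 39, strength 2·3 + 4·7 + 3·9 + 1·2 = 63.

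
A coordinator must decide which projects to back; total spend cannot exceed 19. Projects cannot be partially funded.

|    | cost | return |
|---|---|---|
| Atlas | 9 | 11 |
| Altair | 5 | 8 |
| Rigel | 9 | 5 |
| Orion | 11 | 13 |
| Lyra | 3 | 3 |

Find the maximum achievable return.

Allowing fractional choices, the relaxed optimum would be about 24.9, but projects are indivisible.
Atlas + Altair + Lyra: cost 9 + 5 + 3 = 17 ≤ 19, return 11 + 8 + 3 = 22.
Altair + Orion + Lyra: cost 5 + 11 + 3 = 19 ≤ 19, return 8 + 13 + 3 = 24.
Best is Altair, Orion, and Lyra with total return 24.

24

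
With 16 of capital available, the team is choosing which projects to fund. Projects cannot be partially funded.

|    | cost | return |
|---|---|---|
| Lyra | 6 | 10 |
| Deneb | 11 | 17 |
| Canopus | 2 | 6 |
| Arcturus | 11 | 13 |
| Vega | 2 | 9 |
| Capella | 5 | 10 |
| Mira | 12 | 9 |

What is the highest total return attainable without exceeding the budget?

35

This is a 0-1 knapsack instance.
Lyra + Vega + Capella: cost 6 + 2 + 5 = 13 ≤ 16, return 10 + 9 + 10 = 29.
Deneb + Canopus + Vega: cost 11 + 2 + 2 = 15 ≤ 16, return 17 + 6 + 9 = 32.
Lyra + Canopus + Vega + Capella: cost 6 + 2 + 2 + 5 = 15 ≤ 16, return 10 + 6 + 9 + 10 = 35.
Best is Lyra, Canopus, Vega, and Capella with total return 35.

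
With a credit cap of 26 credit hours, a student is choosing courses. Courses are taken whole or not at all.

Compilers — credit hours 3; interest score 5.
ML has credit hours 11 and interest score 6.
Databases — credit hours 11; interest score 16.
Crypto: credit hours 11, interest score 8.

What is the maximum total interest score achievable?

29

Take Compilers, Databases, and Crypto: credit hours 3 + 11 + 11 = 25 ≤ 26, interest score 5 + 16 + 8 = 29.
No other feasible combination does better.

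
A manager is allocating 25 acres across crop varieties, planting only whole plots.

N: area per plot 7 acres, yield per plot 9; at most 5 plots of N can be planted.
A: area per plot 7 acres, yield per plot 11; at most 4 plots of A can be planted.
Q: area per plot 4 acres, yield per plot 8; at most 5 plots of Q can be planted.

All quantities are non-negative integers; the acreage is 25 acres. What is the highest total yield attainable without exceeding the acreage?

Take 1×A and 4×Q: area 23 ≤ 25, yield 1·11 + 4·8 = 43.
No other integer combination yields more.

43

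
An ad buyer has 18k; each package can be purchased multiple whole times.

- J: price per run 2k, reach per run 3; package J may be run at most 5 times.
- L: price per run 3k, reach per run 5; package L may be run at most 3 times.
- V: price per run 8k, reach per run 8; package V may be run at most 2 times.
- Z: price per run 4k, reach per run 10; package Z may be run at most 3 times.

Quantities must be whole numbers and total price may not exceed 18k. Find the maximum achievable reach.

3×J and 3×Z: price 18 ≤ 18, reach 3·3 + 3·10 = 39.
2×L and 3×Z: price 18 ≤ 18, reach 2·5 + 3·10 = 40.
Best is 40.

40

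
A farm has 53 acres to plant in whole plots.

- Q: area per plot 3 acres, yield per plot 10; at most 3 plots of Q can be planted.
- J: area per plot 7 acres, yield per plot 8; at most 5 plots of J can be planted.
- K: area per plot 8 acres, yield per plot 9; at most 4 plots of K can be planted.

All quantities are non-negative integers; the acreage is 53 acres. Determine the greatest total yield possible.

Take 3×Q, 4×J, and 2×K: area 53 ≤ 53, yield 3·10 + 4·8 + 2·9 = 80.
Q has the best ratio (10/3) and is taken to its limit of 3; remaining capacity is filled optimally with the others.

80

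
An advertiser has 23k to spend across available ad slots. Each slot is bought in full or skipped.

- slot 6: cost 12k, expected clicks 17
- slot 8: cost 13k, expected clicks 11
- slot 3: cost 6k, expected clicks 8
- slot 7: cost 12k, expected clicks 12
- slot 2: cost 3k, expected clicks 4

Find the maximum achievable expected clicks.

29

slot 6 + slot 3: cost 12 + 6 = 18 ≤ 23, expected clicks 17 + 8 = 25.
slot 6 + slot 3 + slot 2: cost 12 + 6 + 3 = 21 ≤ 23, expected clicks 17 + 8 + 4 = 29.
Best is slot 6, slot 3, and slot 2 with total expected clicks 29.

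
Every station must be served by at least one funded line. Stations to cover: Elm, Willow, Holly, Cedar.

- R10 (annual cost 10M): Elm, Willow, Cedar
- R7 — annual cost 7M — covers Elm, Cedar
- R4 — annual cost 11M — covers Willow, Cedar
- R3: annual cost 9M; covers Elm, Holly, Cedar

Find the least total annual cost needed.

19

Choose R10 and R3: together they cover Elm, Willow, Holly, Cedar — every station.
Total annual cost: 10 + 9 = 19.
No cover costs less than 19.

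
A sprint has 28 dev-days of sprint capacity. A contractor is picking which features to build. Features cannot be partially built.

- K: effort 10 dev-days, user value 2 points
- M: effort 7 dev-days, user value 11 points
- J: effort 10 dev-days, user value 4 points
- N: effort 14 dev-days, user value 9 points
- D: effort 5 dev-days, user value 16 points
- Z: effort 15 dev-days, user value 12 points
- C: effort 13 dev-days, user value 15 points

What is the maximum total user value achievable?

42

Treat it as a binary knapsack problem.
Allowing fractional choices, the relaxed optimum would be about 44.4, but features are indivisible.
M + D + Z: effort 7 + 5 + 15 = 27 ≤ 28, user value 11 + 16 + 12 = 39.
M + D + C: effort 7 + 5 + 13 = 25 ≤ 28, user value 11 + 16 + 15 = 42.
M + N + D: effort 7 + 14 + 5 = 26 ≤ 28, user value 11 + 9 + 16 = 36.
Best is M, D, and C with total user value 42.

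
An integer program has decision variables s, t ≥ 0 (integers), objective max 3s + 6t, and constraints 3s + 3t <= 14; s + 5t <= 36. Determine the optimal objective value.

24

Relaxing integrality, the LP optimum is 28.00 at (s,t) = (0, 4.67), which is not an integer point.
(s,t)=(0,4): 3·0+3·4=12≤14, 1·0+5·4=20≤36, objective 24.
(s,t)=(1,3): 3·1+3·3=12≤14, 1·1+5·3=16≤36, objective 21.
(s,t)=(0,3): 3·0+3·3=9≤14, 1·0+5·3=15≤36, objective 18.
No feasible integer point exceeds 24.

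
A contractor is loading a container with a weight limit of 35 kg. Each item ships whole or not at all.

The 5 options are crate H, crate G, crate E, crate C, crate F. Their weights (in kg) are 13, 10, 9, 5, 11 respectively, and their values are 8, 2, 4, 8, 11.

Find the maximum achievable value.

27

This is a 0-1 knapsack instance.
Allowing fractional choices, the relaxed optimum would be about 29.7, but items are indivisible.
crate H + crate C + crate F: weight 13 + 5 + 11 = 29 ≤ 35, value 8 + 8 + 11 = 27.
crate G + crate E + crate C + crate F: weight 10 + 9 + 5 + 11 = 35 ≤ 35, value 2 + 4 + 8 + 11 = 25.
Best is crate H, crate C, and crate F with total value 27.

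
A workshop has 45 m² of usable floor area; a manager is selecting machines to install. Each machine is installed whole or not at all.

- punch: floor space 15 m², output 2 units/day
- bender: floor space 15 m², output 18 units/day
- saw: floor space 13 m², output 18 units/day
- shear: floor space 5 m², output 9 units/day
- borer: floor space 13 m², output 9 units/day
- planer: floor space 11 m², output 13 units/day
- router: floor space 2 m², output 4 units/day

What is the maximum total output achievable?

58

Take bender, saw, shear, and planer: floor space 15 + 13 + 5 + 11 = 44 ≤ 45, output 18 + 18 + 9 + 13 = 58.
No other feasible combination does better.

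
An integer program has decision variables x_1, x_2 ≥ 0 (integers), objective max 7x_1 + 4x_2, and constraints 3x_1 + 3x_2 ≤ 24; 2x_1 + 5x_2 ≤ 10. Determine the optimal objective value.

(x_1,x_2)=(5,0): 3·5+3·0=15≤24, 2·5+5·0=10≤10, objective 35.
(x_1,x_2)=(4,0): 3·4+3·0=12≤24, 2·4+5·0=8≤10, objective 28.
The best lattice point is (5,0), giving 35.

35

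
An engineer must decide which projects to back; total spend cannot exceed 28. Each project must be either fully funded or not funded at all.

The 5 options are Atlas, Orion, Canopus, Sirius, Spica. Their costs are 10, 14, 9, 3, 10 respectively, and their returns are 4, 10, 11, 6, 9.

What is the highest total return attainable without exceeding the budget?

27

This is a 0-1 knapsack instance.
Take Orion, Canopus, and Sirius: cost 14 + 9 + 3 = 26 ≤ 28, return 10 + 11 + 6 = 27.
No other feasible combination does better.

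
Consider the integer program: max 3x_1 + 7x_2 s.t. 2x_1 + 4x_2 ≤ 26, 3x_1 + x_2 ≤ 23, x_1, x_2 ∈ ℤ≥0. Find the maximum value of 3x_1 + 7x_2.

(x_1,x_2)=(1,6) is feasible, giving 45.
(x_1,x_2)=(0,6) is feasible, giving 42.
(x_1,x_2)=(2,5) is feasible, giving 41.
Maximum is 45 at (x_1,x_2)=(1,6).

45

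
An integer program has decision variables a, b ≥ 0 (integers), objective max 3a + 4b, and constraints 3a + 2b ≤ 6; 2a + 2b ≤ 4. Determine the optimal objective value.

(a,b)=(0,2): 3·0+2·2=4≤6, 2·0+2·2=4≤4, objective 8.
(a,b)=(1,1): 3·1+2·1=5≤6, 2·1+2·1=4≤4, objective 7.
No feasible integer point exceeds 8.

8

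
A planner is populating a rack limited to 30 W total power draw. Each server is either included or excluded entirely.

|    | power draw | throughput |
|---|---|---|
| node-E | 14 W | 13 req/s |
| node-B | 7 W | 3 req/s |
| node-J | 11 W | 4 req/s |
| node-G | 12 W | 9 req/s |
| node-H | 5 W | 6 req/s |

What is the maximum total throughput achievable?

Allowing fractional choices, the relaxed optimum would be about 27.2, but servers are indivisible.
node-E + node-G: power draw 14 + 12 = 26 ≤ 30, throughput 13 + 9 = 22.
node-E + node-J + node-H: power draw 14 + 11 + 5 = 30 ≤ 30, throughput 13 + 4 + 6 = 23.
node-E + node-B + node-H: power draw 14 + 7 + 5 = 26 ≤ 30, throughput 13 + 3 + 6 = 22.
Best is node-E, node-J, and node-H with total throughput 23.

23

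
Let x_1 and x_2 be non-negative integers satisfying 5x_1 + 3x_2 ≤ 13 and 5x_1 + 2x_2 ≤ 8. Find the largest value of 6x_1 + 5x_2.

20

(x_1,x_2)=(0,4) is feasible, giving 20.
(x_1,x_2)=(0,3) is feasible, giving 15.
The best lattice point is (0,4), giving 20.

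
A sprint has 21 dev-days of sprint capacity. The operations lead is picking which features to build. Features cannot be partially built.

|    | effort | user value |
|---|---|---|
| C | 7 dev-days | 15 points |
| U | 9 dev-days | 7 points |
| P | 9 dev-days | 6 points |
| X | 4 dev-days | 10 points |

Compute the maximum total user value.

32

C + X: effort 7 + 4 = 11 ≤ 21, user value 15 + 10 = 25.
C + P + X: effort 7 + 9 + 4 = 20 ≤ 21, user value 15 + 6 + 10 = 31.
C + U + X: effort 7 + 9 + 4 = 20 ≤ 21, user value 15 + 7 + 10 = 32.
Best is C, U, and X with total user value 32.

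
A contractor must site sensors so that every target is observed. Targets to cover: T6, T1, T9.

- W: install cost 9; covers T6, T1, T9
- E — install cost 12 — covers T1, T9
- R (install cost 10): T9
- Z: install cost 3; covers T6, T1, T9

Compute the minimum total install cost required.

3

This is an integer covering problem.
Z alone covers T6, T1, T9 — every target.
Total install cost: 3.
No cover costs less than 3.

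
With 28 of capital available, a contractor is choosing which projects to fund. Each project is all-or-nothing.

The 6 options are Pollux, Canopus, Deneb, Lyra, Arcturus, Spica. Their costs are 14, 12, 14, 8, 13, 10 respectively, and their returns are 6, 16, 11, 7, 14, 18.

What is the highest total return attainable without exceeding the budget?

34

Allowing fractional choices, the relaxed optimum would be about 40.5, but projects are indivisible.
Arcturus + Spica: cost 13 + 10 = 23 ≤ 28, return 14 + 18 = 32.
Canopus + Spica: cost 12 + 10 = 22 ≤ 28, return 16 + 18 = 34.
Best is Canopus and Spica with total return 34.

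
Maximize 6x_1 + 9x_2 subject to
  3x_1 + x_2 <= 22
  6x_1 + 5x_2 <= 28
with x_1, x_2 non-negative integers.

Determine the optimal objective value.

(x_1,x_2)=(0,5): 3·0+1·5=5≤22, 6·0+5·5=25≤28, objective 45.
(x_1,x_2)=(1,4): 3·1+1·4=7≤22, 6·1+5·4=26≤28, objective 42.
(x_1,x_2)=(0,4): 3·0+1·4=4≤22, 6·0+5·4=20≤28, objective 36.
No feasible integer point exceeds 45.

45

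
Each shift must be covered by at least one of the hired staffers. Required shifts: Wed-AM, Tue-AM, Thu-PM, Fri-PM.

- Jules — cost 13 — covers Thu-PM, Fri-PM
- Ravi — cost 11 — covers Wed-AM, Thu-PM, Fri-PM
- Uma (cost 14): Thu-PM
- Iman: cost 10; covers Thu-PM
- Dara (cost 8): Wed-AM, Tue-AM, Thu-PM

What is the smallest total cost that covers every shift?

Choose Ravi and Dara: together they cover Wed-AM, Tue-AM, Thu-PM, Fri-PM — every shift.
Total cost: 11 + 8 = 19.
No cover costs less than 19.

19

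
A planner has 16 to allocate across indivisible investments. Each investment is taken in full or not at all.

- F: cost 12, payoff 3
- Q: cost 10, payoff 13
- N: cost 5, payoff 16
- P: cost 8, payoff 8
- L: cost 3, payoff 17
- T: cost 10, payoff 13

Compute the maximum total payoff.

41

N + P + L: cost 5 + 8 + 3 = 16 ≤ 16, payoff 16 + 8 + 17 = 41.
Q + L: cost 10 + 3 = 13 ≤ 16, payoff 13 + 17 = 30.
N + L: cost 5 + 3 = 8 ≤ 16, payoff 16 + 17 = 33.
Best is N, P, and L with total payoff 41.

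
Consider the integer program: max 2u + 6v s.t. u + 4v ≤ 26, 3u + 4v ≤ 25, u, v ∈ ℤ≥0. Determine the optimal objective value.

36

Relaxing integrality, the LP optimum is 37.50 at (u,v) = (0, 6.25), which is not an integer point.
(u,v)=(0,6): 1·0+4·6=24≤26, 3·0+4·6=24≤25, objective 36.
(u,v)=(1,5): 1·1+4·5=21≤26, 3·1+4·5=23≤25, objective 32.
No feasible integer point exceeds 36.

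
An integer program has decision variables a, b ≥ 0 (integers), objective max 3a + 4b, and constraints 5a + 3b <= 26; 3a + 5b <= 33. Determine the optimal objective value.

27

The continuous relaxation peaks at (1.94, 5.44) with value 27.56; rounding to a feasible lattice point costs some objective.
(a,b)=(1,6): 5·1+3·6=23≤26, 3·1+5·6=33≤33, objective 27.
(a,b)=(2,5): 5·2+3·5=25≤26, 3·2+5·5=31≤33, objective 26.
(a,b)=(0,6): 5·0+3·6=18≤26, 3·0+5·6=30≤33, objective 24.
The best lattice point is (1,6), giving 27.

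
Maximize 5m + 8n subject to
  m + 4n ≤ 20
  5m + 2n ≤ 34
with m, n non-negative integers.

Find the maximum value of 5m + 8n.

(m,n)=(4,4) is feasible, giving 52.
(m,n)=(5,3) is feasible, giving 49.
(m,n)=(3,4) is feasible, giving 47.
(m,n)=(6,2) is feasible, giving 46.
Maximum is 52 at (m,n)=(4,4).

52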